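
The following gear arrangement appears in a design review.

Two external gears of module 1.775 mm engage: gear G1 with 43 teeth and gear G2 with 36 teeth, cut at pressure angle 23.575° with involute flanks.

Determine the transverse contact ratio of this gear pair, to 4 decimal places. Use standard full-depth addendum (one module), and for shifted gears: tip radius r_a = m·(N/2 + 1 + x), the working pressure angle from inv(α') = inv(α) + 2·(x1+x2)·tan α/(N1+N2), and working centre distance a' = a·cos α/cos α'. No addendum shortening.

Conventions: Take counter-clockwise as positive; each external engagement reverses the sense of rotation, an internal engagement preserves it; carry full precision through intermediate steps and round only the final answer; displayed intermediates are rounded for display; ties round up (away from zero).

1.5583

recognized (one external pair, fixed centres): single-mesh tooth geometry, m = 1.775, N1 = 43, N2 = 36
base radii: r_b1 = 34.977356, r_b2 = 29.283368
tip radii: r_a1 = 39.937500, r_a2 = 33.725000
no profile shift: α' = α, a' = a
action lengths: √(r_a1²−r_b1²) = 19.276631, √(r_a2²−r_b2²) = 16.729017
base pitch p_b = π·m·cos α = 5.110912
CR = (19.276631 + 16.729017 − 70.112500·sin 23.57500°)/5.110912 = 1.558276
contact ratio ≈ 1.5583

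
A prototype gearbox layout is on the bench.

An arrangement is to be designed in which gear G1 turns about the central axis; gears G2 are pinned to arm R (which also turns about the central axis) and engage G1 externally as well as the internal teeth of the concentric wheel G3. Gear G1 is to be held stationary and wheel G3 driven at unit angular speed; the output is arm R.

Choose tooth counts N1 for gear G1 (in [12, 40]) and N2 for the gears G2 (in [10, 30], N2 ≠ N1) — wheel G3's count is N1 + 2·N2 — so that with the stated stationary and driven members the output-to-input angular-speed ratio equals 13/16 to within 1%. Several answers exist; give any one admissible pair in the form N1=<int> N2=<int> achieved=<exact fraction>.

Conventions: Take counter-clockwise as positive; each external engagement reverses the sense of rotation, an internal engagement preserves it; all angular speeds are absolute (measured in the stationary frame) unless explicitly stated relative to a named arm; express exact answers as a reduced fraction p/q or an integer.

N1=12 N2=20 achieved=13/16

planetary set to be sized for 13/16 (Willis relation)
Willis with ω_sun = 0: ω_arm/ω_ring = N3/(N1+N3); set equal to 13/16  ⇒  N3/N1 = (13/16)/(1 − 13/16) = 13/3
N3 = N1 + 2·N2  ⇒  N2/N1 = (N3/N1 − 1)/2 = (13/3 − 1)/2 = 5/3
smallest multiple with N1 ≥ 12 and N2 ≥ 10: k = 4  ⇒  N1 = 4·3 = 12, N2 = 4·5 = 20 (N1 ≤ 40, N2 ≤ 30, N2 ≠ N1 ✓), N3 = 12 + 2·20 = 52
check: N3/(N1+N3) with N1 = 12, N3 = 52 gives 13/16; |achieved − target| = 0 ≤ 13/1600 ✓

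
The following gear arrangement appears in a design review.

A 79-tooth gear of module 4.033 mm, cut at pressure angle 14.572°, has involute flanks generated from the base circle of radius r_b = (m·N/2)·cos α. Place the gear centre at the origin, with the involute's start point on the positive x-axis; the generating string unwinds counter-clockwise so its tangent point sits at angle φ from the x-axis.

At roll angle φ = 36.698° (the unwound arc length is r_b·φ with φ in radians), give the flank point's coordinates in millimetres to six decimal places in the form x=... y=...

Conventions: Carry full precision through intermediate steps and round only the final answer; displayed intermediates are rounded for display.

x=182.634049 y=12.958095

class = single-mesh tooth geometry [base-circle involute, m = 4.033, 79T]
pitch radius r_p = m·N/2 = 4.033·79/2 = 159.303500
base radius r_b = r_p·cos α = 159.303500·cos 14.572° = 154.179063
roll angle φ = 36.698° = 0.64050093 rad
x = r_b·(cos φ + φ·sin φ) = 182.634049
y = r_b·(sin φ − φ·cos φ) = 12.958095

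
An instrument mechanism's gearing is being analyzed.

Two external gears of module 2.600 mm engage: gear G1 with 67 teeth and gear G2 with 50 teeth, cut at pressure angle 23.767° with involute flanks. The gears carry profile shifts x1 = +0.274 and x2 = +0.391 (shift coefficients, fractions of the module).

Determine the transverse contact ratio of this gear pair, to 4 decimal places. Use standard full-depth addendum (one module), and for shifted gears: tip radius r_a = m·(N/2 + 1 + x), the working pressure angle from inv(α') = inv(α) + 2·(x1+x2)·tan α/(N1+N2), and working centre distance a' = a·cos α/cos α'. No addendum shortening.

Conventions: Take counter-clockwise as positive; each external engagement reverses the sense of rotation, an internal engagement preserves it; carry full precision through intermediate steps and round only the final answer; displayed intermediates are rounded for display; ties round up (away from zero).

class = single-mesh tooth geometry [involute pair 67T × 50T, m = 2.600]
base radii: r_b1 = 79.713218, r_b2 = 59.487476
tip radii: r_a1 = 90.412400, r_a2 = 68.616600
inv(α') = inv(23.767°) + 2·(+0.274+0.391)·tan α/(67+50) = 0.03055818  ⇒  α' = 25.15251°
a' = a·cos α / cos α' = 152.1000·cos 23.767°/cos 25.15251° = 153.782398
action lengths: √(r_a1²−r_b1²) = 42.663860, √(r_a2²−r_b2²) = 34.197631
base pitch p_b = π·m·cos α = 7.475417
CR = (42.663860 + 34.197631 − 153.782398·sin 25.15251°)/7.475417 = 1.538306
contact ratio ≈ 1.5383

1.5383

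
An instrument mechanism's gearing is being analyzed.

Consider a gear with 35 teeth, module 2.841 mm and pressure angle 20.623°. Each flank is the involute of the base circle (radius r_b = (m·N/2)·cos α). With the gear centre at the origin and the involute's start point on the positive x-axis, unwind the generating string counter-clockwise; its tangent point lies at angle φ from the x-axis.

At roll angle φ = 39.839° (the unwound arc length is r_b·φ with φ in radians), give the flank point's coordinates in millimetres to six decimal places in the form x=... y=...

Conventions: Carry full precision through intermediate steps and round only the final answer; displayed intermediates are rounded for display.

x=56.456376 y=4.966372

single-mesh involute tooth geometry (35T wheel at module 2.841)
pitch radius r_p = m·N/2 = 2.841·35/2 = 49.717500
base radius r_b = r_p·cos α = 49.717500·cos 20.623° = 46.531514
roll angle φ = 39.839° = 0.69532172 rad
x = r_b·(cos φ + φ·sin φ) = 56.456376
y = r_b·(sin φ − φ·cos φ) = 4.966372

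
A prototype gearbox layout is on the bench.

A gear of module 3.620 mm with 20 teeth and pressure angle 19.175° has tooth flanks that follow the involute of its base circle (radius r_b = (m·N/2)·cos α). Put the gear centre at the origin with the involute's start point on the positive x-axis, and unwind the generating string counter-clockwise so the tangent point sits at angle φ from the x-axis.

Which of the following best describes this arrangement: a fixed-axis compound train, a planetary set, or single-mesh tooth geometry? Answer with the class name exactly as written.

single-mesh tooth geometry

topology: single-mesh involute geometry — m = 3.620, N = 20
classification: single-mesh tooth geometry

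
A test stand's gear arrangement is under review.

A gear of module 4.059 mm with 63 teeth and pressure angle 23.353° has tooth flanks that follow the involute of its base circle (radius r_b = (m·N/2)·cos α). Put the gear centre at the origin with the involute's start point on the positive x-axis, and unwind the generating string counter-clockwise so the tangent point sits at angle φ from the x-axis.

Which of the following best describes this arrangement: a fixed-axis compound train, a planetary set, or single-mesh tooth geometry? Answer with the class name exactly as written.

single-mesh tooth geometry

recognized (one wheel, involute flank): single-mesh tooth geometry, m = 4.059, N = 63
classification: single-mesh tooth geometry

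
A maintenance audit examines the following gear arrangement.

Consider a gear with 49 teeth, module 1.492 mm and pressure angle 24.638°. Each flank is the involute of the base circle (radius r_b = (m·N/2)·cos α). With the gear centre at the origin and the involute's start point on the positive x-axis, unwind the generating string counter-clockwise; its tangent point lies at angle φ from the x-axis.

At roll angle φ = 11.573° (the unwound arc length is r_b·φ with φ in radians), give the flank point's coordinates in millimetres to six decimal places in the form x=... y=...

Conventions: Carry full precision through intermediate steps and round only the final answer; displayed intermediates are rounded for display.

x=33.897011 y=0.090898

single-mesh involute tooth geometry (49T wheel at module 1.492)
pitch radius r_p = m·N/2 = 1.492·49/2 = 36.554000
base radius r_b = r_p·cos α = 36.554000·cos 24.638° = 33.226117
roll angle φ = 11.573° = 0.20198695 rad
x = r_b·(cos φ + φ·sin φ) = 33.897011
y = r_b·(sin φ − φ·cos φ) = 0.090898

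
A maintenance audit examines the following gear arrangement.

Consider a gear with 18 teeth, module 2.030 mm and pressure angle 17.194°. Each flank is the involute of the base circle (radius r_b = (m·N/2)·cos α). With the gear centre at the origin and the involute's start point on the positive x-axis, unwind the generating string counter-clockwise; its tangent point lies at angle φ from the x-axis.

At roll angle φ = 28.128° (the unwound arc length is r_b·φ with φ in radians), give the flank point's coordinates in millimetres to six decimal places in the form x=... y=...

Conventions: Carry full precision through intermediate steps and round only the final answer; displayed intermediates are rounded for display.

recognized (one wheel, involute flank): single-mesh tooth geometry, m = 2.030, N = 18
pitch radius r_p = m·N/2 = 2.030·18/2 = 18.270000
base radius r_b = r_p·cos α = 18.270000·cos 17.194° = 17.453501
roll angle φ = 28.128° = 0.49092621 rad
x = r_b·(cos φ + φ·sin φ) = 19.431686
y = r_b·(sin φ − φ·cos φ) = 0.671903

x=19.431686 y=0.671903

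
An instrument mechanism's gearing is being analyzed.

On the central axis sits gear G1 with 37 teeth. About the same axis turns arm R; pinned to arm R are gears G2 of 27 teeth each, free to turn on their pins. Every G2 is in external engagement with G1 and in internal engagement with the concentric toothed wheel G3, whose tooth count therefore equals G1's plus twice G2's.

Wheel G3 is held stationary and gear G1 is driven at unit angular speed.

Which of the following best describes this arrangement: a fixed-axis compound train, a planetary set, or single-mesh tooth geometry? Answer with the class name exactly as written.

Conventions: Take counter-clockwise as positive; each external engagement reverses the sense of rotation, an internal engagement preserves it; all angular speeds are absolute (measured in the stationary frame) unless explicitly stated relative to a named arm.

planetary set

recognized (axles ride arm R): planetary set, 37/27/91 teeth
classification: planetary set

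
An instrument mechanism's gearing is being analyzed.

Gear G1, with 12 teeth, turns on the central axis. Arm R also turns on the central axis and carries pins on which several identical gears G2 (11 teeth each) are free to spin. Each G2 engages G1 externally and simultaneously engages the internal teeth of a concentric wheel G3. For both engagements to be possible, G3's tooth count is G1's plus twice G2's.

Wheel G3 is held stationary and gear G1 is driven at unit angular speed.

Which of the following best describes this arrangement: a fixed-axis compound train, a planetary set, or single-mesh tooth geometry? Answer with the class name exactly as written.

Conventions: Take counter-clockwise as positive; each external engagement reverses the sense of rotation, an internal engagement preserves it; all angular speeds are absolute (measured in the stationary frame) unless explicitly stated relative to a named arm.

planetary set

recognized (axles ride arm R): planetary set, 12/11/34 teeth
classification: planetary set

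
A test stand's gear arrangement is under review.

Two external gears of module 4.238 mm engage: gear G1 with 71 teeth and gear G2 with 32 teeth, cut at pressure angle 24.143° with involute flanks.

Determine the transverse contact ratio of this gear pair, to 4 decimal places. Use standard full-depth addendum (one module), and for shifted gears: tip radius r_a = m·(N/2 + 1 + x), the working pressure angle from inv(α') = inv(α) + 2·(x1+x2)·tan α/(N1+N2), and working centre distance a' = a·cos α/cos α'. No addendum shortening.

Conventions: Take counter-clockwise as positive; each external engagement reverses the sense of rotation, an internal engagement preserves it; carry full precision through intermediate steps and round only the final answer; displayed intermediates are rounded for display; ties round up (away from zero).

class = single-mesh tooth geometry [involute pair 71T × 32T, m = 4.238]
base radii: r_b1 = 137.288846, r_b2 = 61.876663
tip radii: r_a1 = 154.687000, r_a2 = 72.046000
no profile shift: α' = α, a' = a
action lengths: √(r_a1²−r_b1²) = 71.273002, √(r_a2²−r_b2²) = 36.903993
base pitch p_b = π·m·cos α = 12.149454
CR = (71.273002 + 36.903993 − 218.257000·sin 24.14300°)/12.149454 = 1.556162
contact ratio ≈ 1.5562

1.5562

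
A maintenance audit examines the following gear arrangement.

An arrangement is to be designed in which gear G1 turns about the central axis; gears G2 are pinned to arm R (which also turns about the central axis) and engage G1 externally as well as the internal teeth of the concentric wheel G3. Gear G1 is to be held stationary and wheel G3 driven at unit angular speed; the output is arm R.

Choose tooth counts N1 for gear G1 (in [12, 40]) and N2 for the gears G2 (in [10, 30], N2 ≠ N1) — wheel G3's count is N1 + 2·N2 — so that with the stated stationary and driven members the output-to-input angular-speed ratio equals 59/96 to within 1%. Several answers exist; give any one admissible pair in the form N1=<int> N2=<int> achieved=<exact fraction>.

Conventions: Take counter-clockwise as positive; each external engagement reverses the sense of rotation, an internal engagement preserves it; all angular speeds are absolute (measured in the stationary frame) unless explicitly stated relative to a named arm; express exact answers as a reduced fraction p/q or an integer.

N1=37 N2=11 achieved=59/96

topology: planetary set — design target 59/96, arm = carrier (Willis)
Willis with ω_sun = 0: ω_arm/ω_ring = N3/(N1+N3); set equal to 59/96  ⇒  N3/N1 = (59/96)/(1 − 59/96) = 59/37
N3 = N1 + 2·N2  ⇒  N2/N1 = (N3/N1 − 1)/2 = (59/37 − 1)/2 = 11/37
smallest multiple with N1 ≥ 12 and N2 ≥ 10: k = 1  ⇒  N1 = 1·37 = 37, N2 = 1·11 = 11 (N1 ≤ 40, N2 ≤ 30, N2 ≠ N1 ✓), N3 = 37 + 2·11 = 59
check: N3/(N1+N3) with N1 = 37, N3 = 59 gives 59/96; |achieved − target| = 0 ≤ 59/9600 ✓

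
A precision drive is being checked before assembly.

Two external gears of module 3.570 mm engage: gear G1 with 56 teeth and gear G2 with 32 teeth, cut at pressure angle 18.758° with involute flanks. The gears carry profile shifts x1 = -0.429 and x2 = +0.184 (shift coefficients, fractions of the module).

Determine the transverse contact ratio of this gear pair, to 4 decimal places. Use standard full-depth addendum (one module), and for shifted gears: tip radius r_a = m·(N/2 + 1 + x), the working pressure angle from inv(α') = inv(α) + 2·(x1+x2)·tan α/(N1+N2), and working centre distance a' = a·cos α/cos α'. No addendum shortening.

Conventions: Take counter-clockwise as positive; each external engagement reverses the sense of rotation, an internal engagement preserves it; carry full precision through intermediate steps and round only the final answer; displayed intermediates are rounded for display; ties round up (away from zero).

recognized (one external pair, fixed centres): single-mesh tooth geometry, m = 3.570, N1 = 56, N2 = 32
base radii: r_b1 = 94.650648, r_b2 = 54.086085
tip radii: r_a1 = 101.998470, r_a2 = 61.346880
inv(α') = inv(18.758°) + 2·(-0.429+0.184)·tan α/(56+32) = 0.01033011  ⇒  α' = 17.76315°
a' = a·cos α / cos α' = 157.0800·cos 18.758°/cos 17.76315° = 156.182610
action lengths: √(r_a1²−r_b1²) = 38.012401, √(r_a2²−r_b2²) = 28.950563
base pitch p_b = π·m·cos α = 10.619778
CR = (38.012401 + 28.950563 − 156.182610·sin 17.76315°)/10.619778 = 1.818714
contact ratio ≈ 1.8187

1.8187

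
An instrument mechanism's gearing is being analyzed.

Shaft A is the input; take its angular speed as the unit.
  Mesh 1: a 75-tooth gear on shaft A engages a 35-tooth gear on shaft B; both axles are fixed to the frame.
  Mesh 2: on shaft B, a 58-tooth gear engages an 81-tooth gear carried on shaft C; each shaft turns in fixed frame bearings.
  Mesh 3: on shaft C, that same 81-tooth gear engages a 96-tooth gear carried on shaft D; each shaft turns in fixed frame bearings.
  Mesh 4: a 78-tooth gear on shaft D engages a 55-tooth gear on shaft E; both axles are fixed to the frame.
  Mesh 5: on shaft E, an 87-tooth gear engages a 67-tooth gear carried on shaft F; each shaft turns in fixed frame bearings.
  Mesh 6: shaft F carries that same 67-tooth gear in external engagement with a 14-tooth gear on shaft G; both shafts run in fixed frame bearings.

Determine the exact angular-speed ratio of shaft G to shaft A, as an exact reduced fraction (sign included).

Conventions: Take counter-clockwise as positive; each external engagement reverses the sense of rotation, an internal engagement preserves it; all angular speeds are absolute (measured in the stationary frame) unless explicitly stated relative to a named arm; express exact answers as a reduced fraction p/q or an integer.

class = fixed-axis compound train [6 meshes; 6 ratios multiply, 6 sense flips]
mesh 1 [75T→35T]: running ratio 15/7, sense −
mesh 2 [58T→81T]: running ratio 290/189, sense +
mesh 3 [81T→96T]: running ratio 145/112, sense −
mesh 4 [78T→55T]: running ratio 1131/616, sense +
mesh 5 [87T→67T]: running ratio 98397/41272, sense −
mesh 6 [67T→14T]: running ratio 98397/8624, sense +
ω_out/ω_in = 98397/8624

98397/8624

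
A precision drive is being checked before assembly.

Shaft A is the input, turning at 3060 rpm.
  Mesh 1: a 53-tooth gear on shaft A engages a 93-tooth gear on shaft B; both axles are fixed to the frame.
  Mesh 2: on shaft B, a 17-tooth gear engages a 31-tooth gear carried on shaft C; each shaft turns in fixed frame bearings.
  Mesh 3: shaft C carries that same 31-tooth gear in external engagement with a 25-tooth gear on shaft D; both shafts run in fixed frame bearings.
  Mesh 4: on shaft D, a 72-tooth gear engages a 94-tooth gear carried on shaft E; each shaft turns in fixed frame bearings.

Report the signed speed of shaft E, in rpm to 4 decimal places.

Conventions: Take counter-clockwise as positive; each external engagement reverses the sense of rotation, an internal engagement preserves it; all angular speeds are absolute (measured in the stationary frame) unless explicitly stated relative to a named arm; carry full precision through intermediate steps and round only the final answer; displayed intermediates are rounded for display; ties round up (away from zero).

+908.2970 rpm

topology: fixed-axis compound train — 4 meshes, A→E
mesh 1 [53T→93T]: ω = 3060.0000×53/93 = 1743.8710 rpm, sense flips to −
mesh 2 [17T→31T]: ω = 1743.8710×17/31 = 956.3163 rpm, sense flips to +
mesh 3 [31T→25T]: ω = 956.3163×31/25 = 1185.8323 rpm, sense flips to −
mesh 4 [72T→94T]: ω = 1185.8323×72/94 = 908.2970 rpm, sense flips to +
signed output speed = +908.2970 rpm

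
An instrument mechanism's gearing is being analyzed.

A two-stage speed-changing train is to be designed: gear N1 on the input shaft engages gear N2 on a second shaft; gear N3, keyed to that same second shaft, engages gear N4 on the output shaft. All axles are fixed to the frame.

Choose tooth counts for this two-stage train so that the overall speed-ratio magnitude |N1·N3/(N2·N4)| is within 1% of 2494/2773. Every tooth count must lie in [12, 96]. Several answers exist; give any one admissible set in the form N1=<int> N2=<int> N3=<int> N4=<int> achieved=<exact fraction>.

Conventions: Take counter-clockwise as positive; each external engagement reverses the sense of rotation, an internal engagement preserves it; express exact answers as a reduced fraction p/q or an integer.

N1=29 N2=47 N3=86 N4=59 achieved=2494/2773

design class (target 2494/2773): fixed-axis compound train
target = 2494/2773 in lowest terms: an exact hit needs N1·N3 = k·2494 and N2·N4 = k·2773 for one integer k, every count in [12, 96]; additionally prefer no 1:1 stage (N1 ≠ N2, N3 ≠ N4)
k = 1: N1·N3 = 2494 = 29·86, N2·N4 = 2773 = 47·59
achieved = 29·86/(47·59) = 2494/2773; |achieved − target| = 0 ≤ 1247/138650 ✓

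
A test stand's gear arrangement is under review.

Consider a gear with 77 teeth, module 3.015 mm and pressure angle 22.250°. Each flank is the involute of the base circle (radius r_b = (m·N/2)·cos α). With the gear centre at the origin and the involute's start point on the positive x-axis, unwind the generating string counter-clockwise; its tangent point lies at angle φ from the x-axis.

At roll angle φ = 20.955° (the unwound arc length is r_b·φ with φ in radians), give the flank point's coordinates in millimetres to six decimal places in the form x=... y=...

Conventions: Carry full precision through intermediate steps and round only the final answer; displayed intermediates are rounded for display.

x=114.381207 y=1.728610

single-mesh involute tooth geometry (77T wheel at module 3.015)
pitch radius r_p = m·N/2 = 3.015·77/2 = 116.077500
base radius r_b = r_p·cos α = 116.077500·cos 22.250° = 107.434428
roll angle φ = 20.955° = 0.36573374 rad
x = r_b·(cos φ + φ·sin φ) = 114.381207
y = r_b·(sin φ − φ·cos φ) = 1.728610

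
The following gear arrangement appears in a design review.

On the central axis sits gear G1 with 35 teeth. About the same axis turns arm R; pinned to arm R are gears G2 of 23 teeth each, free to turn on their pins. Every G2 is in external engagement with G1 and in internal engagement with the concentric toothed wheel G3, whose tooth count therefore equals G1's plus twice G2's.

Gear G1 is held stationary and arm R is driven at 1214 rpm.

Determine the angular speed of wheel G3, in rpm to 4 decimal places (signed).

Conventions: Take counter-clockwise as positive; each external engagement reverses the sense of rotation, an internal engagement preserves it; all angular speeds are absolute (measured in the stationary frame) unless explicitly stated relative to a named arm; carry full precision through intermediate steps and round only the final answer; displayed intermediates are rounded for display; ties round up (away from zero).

recognized (axles ride arm R): planetary set, 35/23/81 teeth
normalise by the input: solve with ω_arm = 1, then scale by 1214 rpm
ring teeth: 35 + 2·23 = 81
35(ω_sun−ω_arm) = −81(ω_ring−ω_arm),  ω_sun = 0, ω_arm = 1
ω_ring = 1 − (35/81)(0−1) = 116/81
scale: ω_ring = 116/81 × 1214 rpm = +1738.5679 rpm

+1738.5679 rpm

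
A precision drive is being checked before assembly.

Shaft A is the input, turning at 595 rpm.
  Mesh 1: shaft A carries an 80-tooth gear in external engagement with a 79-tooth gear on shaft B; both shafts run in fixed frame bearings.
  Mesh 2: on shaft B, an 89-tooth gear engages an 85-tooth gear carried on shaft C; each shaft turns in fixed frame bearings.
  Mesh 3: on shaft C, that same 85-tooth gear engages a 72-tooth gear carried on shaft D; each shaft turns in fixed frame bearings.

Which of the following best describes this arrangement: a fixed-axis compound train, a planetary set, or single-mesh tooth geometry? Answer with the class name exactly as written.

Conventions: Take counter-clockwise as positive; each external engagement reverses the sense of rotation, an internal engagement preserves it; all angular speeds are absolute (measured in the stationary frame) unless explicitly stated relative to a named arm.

3-mesh fixed-axis compound train (all bearings frame-fixed)
classification: fixed-axis compound train

fixed-axis compound train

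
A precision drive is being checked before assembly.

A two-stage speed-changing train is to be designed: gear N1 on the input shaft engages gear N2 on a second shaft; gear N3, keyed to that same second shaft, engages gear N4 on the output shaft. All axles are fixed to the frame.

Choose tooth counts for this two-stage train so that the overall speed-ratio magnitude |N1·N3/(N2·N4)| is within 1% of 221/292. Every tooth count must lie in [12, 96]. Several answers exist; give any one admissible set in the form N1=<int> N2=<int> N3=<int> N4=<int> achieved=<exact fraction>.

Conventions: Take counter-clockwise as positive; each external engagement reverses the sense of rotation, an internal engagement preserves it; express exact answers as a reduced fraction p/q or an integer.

2-stage fixed-axis compound train for ratio 221/292
target = 221/292 in lowest terms: an exact hit needs N1·N3 = k·221 and N2·N4 = k·292 for one integer k, every count in [12, 96]; additionally prefer no 1:1 stage (N1 ≠ N2, N3 ≠ N4)
k = 1…2: no 1:1-free in-range split of k·221 and k·292 into factor pairs; take k = 3
k = 3: N1·N3 = 663 = 13·51, N2·N4 = 876 = 12·73
achieved = 13·51/(12·73) = 221/292; |achieved − target| = 0 ≤ 221/29200 ✓

N1=13 N2=12 N3=51 N4=73 achieved=221/292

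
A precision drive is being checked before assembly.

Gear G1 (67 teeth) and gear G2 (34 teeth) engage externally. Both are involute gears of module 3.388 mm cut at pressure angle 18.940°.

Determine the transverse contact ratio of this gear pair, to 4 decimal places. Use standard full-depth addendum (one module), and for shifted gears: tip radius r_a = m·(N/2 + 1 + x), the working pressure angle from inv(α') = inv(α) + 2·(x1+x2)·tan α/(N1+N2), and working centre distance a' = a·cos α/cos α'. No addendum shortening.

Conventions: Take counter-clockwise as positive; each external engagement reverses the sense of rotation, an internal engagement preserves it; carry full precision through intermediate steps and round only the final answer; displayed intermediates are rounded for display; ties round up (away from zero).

topology: single-mesh involute geometry — m = 3.388, 67T/34T pair
base radii: r_b1 = 107.353104, r_b2 = 54.477694
tip radii: r_a1 = 116.886000, r_a2 = 60.984000
no profile shift: α' = α, a' = a
action lengths: √(r_a1²−r_b1²) = 46.234707, √(r_a2²−r_b2²) = 27.408558
base pitch p_b = π·m·cos α = 10.067454
CR = (46.234707 + 27.408558 − 171.094000·sin 18.94000°)/10.067454 = 1.798860
contact ratio ≈ 1.7989

1.7989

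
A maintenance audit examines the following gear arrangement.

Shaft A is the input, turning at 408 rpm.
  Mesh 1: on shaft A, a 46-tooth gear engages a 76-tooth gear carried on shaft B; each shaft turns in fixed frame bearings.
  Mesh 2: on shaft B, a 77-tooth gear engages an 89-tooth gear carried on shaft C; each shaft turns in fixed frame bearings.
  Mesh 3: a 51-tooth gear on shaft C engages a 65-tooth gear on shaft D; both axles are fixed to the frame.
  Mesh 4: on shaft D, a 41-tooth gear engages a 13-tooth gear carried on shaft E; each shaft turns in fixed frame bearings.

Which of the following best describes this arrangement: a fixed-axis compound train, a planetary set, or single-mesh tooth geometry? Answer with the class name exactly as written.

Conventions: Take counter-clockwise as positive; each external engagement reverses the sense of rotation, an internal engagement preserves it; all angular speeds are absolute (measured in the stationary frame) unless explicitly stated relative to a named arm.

topology: fixed-axis compound train — 4 meshes, A→E
classification: fixed-axis compound train

fixed-axis compound train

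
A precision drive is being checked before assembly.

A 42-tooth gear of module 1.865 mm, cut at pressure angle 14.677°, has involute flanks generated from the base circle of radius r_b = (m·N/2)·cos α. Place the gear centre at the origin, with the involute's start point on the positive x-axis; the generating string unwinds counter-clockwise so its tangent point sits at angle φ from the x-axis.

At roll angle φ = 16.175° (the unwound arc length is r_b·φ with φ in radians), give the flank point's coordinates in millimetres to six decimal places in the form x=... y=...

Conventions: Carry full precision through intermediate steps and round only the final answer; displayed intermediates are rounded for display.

single-mesh involute tooth geometry (42T wheel at module 1.865)
pitch radius r_p = m·N/2 = 1.865·42/2 = 39.165000
base radius r_b = r_p·cos α = 39.165000·cos 14.677° = 37.887028
roll angle φ = 16.175° = 0.28230701 rad
x = r_b·(cos φ + φ·sin φ) = 39.366826
y = r_b·(sin φ − φ·cos φ) = 0.281883

x=39.366826 y=0.281883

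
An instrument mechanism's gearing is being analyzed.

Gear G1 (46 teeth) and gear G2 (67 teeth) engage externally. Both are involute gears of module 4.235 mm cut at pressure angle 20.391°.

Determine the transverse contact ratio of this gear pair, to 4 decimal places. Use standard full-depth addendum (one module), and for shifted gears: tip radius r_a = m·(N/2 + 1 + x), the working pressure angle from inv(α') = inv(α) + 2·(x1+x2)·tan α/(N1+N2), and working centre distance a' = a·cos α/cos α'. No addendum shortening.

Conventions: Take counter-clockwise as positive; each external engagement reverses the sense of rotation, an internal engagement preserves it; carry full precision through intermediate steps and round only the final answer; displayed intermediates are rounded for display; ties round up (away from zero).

topology: single-mesh involute geometry — m = 4.235, 46T/67T pair
base radii: r_b1 = 91.301284, r_b2 = 132.982305
tip radii: r_a1 = 101.640000, r_a2 = 146.107500
no profile shift: α' = α, a' = a
action lengths: √(r_a1²−r_b1²) = 44.662793, √(r_a2²−r_b2²) = 60.523615
base pitch p_b = π·m·cos α = 12.470932
CR = (44.662793 + 60.523615 − 239.277500·sin 20.39100°)/12.470932 = 1.749363
contact ratio ≈ 1.7494

1.7494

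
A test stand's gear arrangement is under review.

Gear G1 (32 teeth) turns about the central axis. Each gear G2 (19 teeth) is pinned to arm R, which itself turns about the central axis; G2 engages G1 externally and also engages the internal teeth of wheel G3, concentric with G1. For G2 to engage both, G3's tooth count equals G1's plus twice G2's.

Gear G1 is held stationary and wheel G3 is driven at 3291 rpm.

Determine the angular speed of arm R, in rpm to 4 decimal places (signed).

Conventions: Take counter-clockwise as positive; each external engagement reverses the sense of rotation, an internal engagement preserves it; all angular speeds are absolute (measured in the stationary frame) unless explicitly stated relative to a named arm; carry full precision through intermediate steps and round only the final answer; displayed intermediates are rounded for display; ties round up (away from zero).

topology: planetary set — G1 32T / G2 19T / G3 70T, arm = carrier (Willis)
normalise by the input: solve with ω_ring = 1, then scale by 3291 rpm
ring teeth: 32 + 2·19 = 70
32(ω_sun−ω_arm) = −70(ω_ring−ω_arm),  ω_sun = 0, ω_ring = 1
32(0−ω_arm) = −70(1−ω_arm)  ⇒  102·ω_arm = 70  ⇒  ω_arm = 35/51
scale: ω_arm = 35/51 × 3291 rpm = +2258.5294 rpm

+2258.5294 rpm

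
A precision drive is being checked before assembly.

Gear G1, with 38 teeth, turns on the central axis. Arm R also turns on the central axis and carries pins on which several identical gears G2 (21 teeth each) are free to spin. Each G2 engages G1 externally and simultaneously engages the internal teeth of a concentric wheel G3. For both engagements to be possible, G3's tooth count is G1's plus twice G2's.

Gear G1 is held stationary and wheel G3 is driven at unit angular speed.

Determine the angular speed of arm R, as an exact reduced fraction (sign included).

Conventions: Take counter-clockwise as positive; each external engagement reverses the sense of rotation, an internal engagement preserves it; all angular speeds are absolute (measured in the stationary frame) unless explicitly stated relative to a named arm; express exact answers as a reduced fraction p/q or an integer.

40/59

topology: planetary set — G1 38T / G2 21T / G3 80T, arm = carrier (Willis)
ring teeth: 38 + 2·21 = 80
38(ω_sun−ω_arm) = −80(ω_ring−ω_arm),  ω_sun = 0, ω_ring = 1
38(0−ω_arm) = −80(1−ω_arm)  ⇒  118·ω_arm = 80  ⇒  ω_arm = 40/59
exact speed ratio = 40/59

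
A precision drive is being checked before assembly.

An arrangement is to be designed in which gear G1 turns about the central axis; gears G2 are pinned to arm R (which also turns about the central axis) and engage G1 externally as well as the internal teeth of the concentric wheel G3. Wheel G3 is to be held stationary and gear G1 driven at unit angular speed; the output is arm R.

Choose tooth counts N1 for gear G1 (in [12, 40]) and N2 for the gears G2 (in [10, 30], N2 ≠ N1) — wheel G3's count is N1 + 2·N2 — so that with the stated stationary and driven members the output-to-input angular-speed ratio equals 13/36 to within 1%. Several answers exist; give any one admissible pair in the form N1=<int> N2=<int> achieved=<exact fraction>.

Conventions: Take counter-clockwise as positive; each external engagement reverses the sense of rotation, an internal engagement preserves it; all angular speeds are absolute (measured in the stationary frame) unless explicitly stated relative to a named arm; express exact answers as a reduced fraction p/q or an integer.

N1=26 N2=10 achieved=13/36

design class (target 13/36): planetary set
Willis with ω_ring = 0: ω_arm/ω_sun = N1/(N1+N3); set equal to 13/36  ⇒  N3/N1 = 1/(13/36) − 1 = 23/13
N3 = N1 + 2·N2  ⇒  N2/N1 = (N3/N1 − 1)/2 = (23/13 − 1)/2 = 5/13
smallest multiple with N1 ≥ 12 and N2 ≥ 10: k = 2  ⇒  N1 = 2·13 = 26, N2 = 2·5 = 10 (N1 ≤ 40, N2 ≤ 30, N2 ≠ N1 ✓), N3 = 26 + 2·10 = 46
check: N1/(N1+N3) with N1 = 26, N3 = 46 gives 13/36; |achieved − target| = 0 ≤ 13/3600 ✓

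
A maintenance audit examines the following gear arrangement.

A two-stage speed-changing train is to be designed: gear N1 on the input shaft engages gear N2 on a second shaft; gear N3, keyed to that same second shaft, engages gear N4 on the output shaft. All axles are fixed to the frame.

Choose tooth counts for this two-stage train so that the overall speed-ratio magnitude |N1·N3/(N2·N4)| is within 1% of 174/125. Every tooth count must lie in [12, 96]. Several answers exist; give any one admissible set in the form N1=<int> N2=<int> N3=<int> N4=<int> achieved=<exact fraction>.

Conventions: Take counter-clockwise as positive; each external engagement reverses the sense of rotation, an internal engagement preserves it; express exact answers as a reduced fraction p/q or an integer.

N1=18 N2=15 N3=29 N4=25 achieved=174/125

2-stage fixed-axis compound train for ratio 174/125
target = 174/125 in lowest terms: an exact hit needs N1·N3 = k·174 and N2·N4 = k·125 for one integer k, every count in [12, 96]; additionally prefer no 1:1 stage (N1 ≠ N2, N3 ≠ N4)
k = 1…2: no 1:1-free in-range split of k·174 and k·125 into factor pairs; take k = 3
k = 3: N1·N3 = 522 = 18·29, N2·N4 = 375 = 15·25
achieved = 18·29/(15·25) = 174/125; |achieved − target| = 0 ≤ 87/6250 ✓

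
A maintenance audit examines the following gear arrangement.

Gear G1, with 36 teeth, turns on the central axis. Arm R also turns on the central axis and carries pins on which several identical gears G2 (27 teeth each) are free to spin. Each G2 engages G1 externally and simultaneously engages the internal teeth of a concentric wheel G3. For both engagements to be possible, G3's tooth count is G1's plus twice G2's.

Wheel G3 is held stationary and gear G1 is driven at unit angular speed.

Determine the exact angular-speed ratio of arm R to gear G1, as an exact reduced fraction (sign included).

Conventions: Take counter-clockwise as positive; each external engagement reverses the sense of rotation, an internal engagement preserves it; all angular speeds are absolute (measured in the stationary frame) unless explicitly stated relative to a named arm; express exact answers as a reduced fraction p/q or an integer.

class = planetary set [G3 = 36+2·27 = 90; Willis about the carrier]
ring teeth: 36 + 2·27 = 90
36(ω_sun−ω_arm) = −90(ω_ring−ω_arm),  ω_ring = 0, ω_sun = 1
36(1−ω_arm) = −90(0−ω_arm)  ⇒  126·ω_arm = 36  ⇒  ω_arm = 2/7
ω_out/ω_in = 2/7

2/7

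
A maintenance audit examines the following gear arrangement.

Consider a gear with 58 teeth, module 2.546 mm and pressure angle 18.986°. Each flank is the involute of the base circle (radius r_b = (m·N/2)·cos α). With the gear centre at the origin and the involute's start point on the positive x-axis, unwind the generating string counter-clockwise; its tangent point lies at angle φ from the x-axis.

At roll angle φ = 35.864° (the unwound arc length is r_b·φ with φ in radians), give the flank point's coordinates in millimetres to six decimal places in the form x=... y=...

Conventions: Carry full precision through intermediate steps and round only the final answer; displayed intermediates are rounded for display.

single-mesh involute tooth geometry (58T wheel at module 2.546)
pitch radius r_p = m·N/2 = 2.546·58/2 = 73.834000
base radius r_b = r_p·cos α = 73.834000·cos 18.986° = 69.817290
roll angle φ = 35.864° = 0.62594488 rad
x = r_b·(cos φ + φ·sin φ) = 82.183889
y = r_b·(sin φ − φ·cos φ) = 5.487034

x=82.183889 y=5.487034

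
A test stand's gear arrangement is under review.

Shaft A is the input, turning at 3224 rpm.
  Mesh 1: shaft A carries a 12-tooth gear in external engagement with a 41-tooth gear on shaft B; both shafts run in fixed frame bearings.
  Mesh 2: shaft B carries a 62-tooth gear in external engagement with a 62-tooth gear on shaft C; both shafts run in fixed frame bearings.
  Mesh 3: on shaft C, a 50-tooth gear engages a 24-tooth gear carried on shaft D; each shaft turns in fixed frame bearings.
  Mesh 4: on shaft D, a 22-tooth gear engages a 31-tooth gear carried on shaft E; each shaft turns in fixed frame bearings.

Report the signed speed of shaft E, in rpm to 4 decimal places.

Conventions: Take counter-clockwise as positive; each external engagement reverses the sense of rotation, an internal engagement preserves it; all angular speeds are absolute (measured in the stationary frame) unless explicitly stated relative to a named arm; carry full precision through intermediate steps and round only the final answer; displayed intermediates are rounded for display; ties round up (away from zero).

recognized (5 fixed axles, 4 meshes): fixed-axis compound train
mesh 1 [12T→41T]: ω = 3224.0000×12/41 = 943.6098 rpm, sense flips to −
mesh 2 [62T→62T]: ω = 943.6098×62/62 = 943.6098 rpm, sense flips to +
mesh 3 [50T→24T]: ω = 943.6098×50/24 = 1965.8537 rpm, sense flips to −
mesh 4 [22T→31T]: ω = 1965.8537×22/31 = 1395.1220 rpm, sense flips to +
signed output speed = +1395.1220 rpm

+1395.1220 rpm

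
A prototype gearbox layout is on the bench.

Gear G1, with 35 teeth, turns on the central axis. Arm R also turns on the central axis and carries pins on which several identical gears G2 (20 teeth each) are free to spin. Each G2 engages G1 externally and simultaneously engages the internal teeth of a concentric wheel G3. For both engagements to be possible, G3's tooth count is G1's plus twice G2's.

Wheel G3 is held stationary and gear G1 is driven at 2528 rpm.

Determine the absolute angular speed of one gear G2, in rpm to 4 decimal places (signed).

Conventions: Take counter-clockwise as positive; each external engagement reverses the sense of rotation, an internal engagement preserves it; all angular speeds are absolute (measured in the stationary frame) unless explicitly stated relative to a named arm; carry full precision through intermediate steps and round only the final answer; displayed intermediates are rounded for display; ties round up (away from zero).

class = planetary set [G3 = 35+2·20 = 75; Willis about the carrier]
normalise by the input: solve with ω_sun = 1, then scale by 2528 rpm
ring teeth: 35 + 2·20 = 75
35(ω_sun−ω_arm) = −75(ω_ring−ω_arm),  ω_ring = 0, ω_sun = 1
35(1−ω_arm) = −75(0−ω_arm)  ⇒  110·ω_arm = 35  ⇒  ω_arm = 7/22
sun–planet mesh: 35·(1−7/22) = −20·(ω_p−ω_arm)  ⇒  ω_p−ω_arm = -105/88
ω_p = 7/22 − 105/88 = -7/8
scale: ω_p = -7/8 × 2528 rpm = -2212.0000 rpm

-2212.0000 rpm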